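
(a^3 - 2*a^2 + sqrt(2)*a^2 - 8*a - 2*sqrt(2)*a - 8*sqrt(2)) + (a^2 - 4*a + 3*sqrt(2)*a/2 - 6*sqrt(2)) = a^3 - a^2 + sqrt(2)*a^2 - 12*a - sqrt(2)*a/2 - 14*sqrt(2)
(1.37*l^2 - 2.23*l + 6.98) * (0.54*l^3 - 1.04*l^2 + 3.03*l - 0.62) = 0.7398*l^5 - 2.629*l^4 + 10.2395*l^3 - 14.8655*l^2 + 22.532*l - 4.3276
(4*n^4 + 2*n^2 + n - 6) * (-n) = -4*n^5 - 2*n^3 - n^2 + 6*n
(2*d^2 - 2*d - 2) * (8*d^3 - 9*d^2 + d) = 16*d^5 - 34*d^4 + 4*d^3 + 16*d^2 - 2*d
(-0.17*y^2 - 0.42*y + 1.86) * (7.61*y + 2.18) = -1.2937*y^3 - 3.5668*y^2 + 13.239*y + 4.0548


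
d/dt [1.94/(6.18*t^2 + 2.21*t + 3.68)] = (-23.9784*t - 4.2874)/(6.18*t^2 + 2.21*t + 3.68)^2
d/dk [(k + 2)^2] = 2*k + 4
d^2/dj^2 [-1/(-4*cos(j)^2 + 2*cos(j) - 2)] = (16*sin(j)^4 - sin(j)^2 + 17*cos(j)/2 - 3*cos(3*j)/2 - 13)/(2*(2*sin(j)^2 + cos(j) - 3)^3)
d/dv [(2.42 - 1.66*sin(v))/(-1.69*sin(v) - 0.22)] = 4.455*cos(v)/(1.69*sin(v) + 0.22)^2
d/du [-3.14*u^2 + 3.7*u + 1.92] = 3.7 - 6.28*u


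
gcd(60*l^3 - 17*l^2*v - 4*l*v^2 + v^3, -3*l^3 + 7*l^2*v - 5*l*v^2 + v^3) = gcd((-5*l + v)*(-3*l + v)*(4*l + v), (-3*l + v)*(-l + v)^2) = -3*l + v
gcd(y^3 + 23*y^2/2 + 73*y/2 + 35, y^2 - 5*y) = 1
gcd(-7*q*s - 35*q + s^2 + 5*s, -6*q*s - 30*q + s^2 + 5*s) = s + 5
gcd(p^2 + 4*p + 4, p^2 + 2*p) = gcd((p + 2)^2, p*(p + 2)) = p + 2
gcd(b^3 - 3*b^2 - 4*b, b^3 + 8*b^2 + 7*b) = b^2 + b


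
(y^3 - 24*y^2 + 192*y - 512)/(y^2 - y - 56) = (y^2 - 16*y + 64)/(y + 7)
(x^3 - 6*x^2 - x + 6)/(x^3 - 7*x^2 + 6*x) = (x + 1)/x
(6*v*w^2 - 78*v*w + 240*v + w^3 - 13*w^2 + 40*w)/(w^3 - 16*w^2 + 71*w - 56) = (6*v*w - 30*v + w^2 - 5*w)/(w^2 - 8*w + 7)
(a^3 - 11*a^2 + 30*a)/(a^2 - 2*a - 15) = a*(a - 6)/(a + 3)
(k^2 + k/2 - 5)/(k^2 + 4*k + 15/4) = 2*(k - 2)/(2*k + 3)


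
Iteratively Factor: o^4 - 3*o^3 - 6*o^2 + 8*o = (o - 4)*(o^3 + o^2 - 2*o) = (o - 4)*(o - 1)*(o^2 + 2*o) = (o - 4)*(o - 1)*(o + 2)*(o)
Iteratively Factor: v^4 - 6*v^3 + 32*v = (v - 4)*(v^3 - 2*v^2 - 8*v) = (v - 4)^2*(v^2 + 2*v) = (v - 4)^2*(v + 2)*(v)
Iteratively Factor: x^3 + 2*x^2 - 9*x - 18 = (x + 3)*(x^2 - x - 6) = (x - 3)*(x + 3)*(x + 2)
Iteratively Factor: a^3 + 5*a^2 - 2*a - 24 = (a + 3)*(a^2 + 2*a - 8) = (a + 3)*(a + 4)*(a - 2)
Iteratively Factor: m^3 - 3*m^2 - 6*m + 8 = (m - 1)*(m^2 - 2*m - 8) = (m - 4)*(m - 1)*(m + 2)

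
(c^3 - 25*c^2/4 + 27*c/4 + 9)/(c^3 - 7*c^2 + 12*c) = (c + 3/4)/c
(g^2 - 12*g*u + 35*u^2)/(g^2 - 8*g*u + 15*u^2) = (-g + 7*u)/(-g + 3*u)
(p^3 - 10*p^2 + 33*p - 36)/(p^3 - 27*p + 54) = (p - 4)/(p + 6)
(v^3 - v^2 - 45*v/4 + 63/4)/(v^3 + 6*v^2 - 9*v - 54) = (v^2 + 2*v - 21/4)/(v^2 + 9*v + 18)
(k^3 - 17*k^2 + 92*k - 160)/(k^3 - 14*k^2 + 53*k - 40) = (k - 4)/(k - 1)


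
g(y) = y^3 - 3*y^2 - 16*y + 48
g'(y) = 3*y^2 - 6*y - 16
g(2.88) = 0.92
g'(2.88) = -8.40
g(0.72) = 35.30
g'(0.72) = -18.76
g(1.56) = 19.54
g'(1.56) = -18.06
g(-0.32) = 52.78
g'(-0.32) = -13.77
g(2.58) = 3.92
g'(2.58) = -11.51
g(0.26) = 43.65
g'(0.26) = -17.36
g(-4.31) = -18.83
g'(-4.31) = 65.59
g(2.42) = 5.88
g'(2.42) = -12.95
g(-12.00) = -1920.00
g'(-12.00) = 488.00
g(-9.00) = -780.00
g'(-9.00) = 281.00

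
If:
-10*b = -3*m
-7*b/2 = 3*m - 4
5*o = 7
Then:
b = 8/27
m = 80/81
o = 7/5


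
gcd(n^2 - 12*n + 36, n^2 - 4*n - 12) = n - 6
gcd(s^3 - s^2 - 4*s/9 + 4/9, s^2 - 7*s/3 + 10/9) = s - 2/3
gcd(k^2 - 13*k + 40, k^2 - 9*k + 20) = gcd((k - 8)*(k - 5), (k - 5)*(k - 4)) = k - 5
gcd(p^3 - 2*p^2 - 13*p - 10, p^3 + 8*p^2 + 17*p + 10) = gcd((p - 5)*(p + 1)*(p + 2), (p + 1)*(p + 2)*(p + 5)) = p^2 + 3*p + 2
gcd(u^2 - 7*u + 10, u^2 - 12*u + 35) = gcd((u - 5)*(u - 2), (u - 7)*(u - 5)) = u - 5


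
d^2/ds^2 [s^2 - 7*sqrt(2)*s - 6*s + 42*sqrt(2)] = 2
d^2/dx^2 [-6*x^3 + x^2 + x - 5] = 2 - 36*x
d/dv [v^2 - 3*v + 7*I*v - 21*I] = 2*v - 3 + 7*I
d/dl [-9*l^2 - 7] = -18*l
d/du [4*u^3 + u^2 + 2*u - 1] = 12*u^2 + 2*u + 2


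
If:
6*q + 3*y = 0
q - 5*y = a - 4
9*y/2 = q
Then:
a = 4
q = 0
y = 0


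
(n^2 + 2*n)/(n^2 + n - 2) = n/(n - 1)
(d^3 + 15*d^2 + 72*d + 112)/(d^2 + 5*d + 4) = (d^2 + 11*d + 28)/(d + 1)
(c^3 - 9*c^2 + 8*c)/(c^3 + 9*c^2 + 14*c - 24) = c*(c - 8)/(c^2 + 10*c + 24)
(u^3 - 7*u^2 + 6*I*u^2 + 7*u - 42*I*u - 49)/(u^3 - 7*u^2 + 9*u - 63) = (u^2 + 6*I*u + 7)/(u^2 + 9)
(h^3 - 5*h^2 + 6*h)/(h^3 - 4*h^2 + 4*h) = (h - 3)/(h - 2)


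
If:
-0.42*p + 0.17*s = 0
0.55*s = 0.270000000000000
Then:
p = 0.20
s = 0.49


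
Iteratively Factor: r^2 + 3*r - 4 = (r + 4)*(r - 1)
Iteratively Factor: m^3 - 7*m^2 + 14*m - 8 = (m - 2)*(m^2 - 5*m + 4) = (m - 4)*(m - 2)*(m - 1)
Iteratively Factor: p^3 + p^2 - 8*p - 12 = (p + 2)*(p^2 - p - 6) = (p + 2)^2*(p - 3)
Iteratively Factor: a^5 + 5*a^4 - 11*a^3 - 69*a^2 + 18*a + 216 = (a + 3)*(a^4 + 2*a^3 - 17*a^2 - 18*a + 72) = (a + 3)*(a + 4)*(a^3 - 2*a^2 - 9*a + 18) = (a + 3)^2*(a + 4)*(a^2 - 5*a + 6) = (a - 3)*(a + 3)^2*(a + 4)*(a - 2)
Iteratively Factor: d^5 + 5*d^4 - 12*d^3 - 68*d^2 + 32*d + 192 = (d + 4)*(d^4 + d^3 - 16*d^2 - 4*d + 48) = (d + 4)^2*(d^3 - 3*d^2 - 4*d + 12) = (d - 2)*(d + 4)^2*(d^2 - d - 6) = (d - 2)*(d + 2)*(d + 4)^2*(d - 3)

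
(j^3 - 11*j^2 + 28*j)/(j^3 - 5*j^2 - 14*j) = (j - 4)/(j + 2)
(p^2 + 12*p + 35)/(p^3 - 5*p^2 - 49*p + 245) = (p + 5)/(p^2 - 12*p + 35)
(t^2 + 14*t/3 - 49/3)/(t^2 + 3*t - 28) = (t - 7/3)/(t - 4)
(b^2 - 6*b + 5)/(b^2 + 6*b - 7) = (b - 5)/(b + 7)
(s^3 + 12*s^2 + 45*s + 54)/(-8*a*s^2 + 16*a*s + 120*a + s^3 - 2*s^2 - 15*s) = (s^2 + 9*s + 18)/(-8*a*s + 40*a + s^2 - 5*s)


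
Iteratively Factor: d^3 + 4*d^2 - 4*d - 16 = (d + 2)*(d^2 + 2*d - 8) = (d - 2)*(d + 2)*(d + 4)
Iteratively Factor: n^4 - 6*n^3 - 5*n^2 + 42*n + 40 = (n + 2)*(n^3 - 8*n^2 + 11*n + 20) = (n - 5)*(n + 2)*(n^2 - 3*n - 4) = (n - 5)*(n - 4)*(n + 2)*(n + 1)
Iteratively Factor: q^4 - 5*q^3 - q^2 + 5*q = (q - 5)*(q^3 - q) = q*(q - 5)*(q^2 - 1) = q*(q - 5)*(q + 1)*(q - 1)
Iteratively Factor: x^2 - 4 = (x - 2)*(x + 2)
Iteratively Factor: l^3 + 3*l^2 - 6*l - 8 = (l + 4)*(l^2 - l - 2) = (l + 1)*(l + 4)*(l - 2)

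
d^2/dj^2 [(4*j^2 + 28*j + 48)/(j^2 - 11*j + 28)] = 48*(3*j^3 - 8*j^2 - 164*j + 676)/(j^6 - 33*j^5 + 447*j^4 - 3179*j^3 + 12516*j^2 - 25872*j + 21952)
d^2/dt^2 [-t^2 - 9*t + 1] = -2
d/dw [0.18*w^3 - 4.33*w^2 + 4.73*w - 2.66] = 0.54*w^2 - 8.66*w + 4.73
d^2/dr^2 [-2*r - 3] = 0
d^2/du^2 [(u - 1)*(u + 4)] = 2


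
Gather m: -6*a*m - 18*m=m*(-6*a - 18)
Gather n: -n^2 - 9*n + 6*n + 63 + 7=-n^2 - 3*n + 70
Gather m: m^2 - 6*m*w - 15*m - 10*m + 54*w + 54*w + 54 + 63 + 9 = m^2 + m*(-6*w - 25) + 108*w + 126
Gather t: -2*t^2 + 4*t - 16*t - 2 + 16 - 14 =-2*t^2 - 12*t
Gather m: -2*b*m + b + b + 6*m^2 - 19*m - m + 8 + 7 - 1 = 2*b + 6*m^2 + m*(-2*b - 20) + 14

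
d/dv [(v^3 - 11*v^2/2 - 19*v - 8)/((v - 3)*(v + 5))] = (v^4 + 4*v^3 - 37*v^2 + 181*v + 301)/(v^4 + 4*v^3 - 26*v^2 - 60*v + 225)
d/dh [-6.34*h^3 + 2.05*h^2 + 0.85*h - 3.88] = -19.02*h^2 + 4.1*h + 0.85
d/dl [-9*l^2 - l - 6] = -18*l - 1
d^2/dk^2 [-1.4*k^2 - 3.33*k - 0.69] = -2.80000000000000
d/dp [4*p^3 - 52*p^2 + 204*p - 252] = 12*p^2 - 104*p + 204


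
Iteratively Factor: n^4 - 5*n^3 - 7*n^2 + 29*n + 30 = (n + 2)*(n^3 - 7*n^2 + 7*n + 15) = (n - 5)*(n + 2)*(n^2 - 2*n - 3) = (n - 5)*(n + 1)*(n + 2)*(n - 3)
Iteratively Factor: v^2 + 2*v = (v + 2)*(v)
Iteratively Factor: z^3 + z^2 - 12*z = (z + 4)*(z^2 - 3*z) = z*(z + 4)*(z - 3)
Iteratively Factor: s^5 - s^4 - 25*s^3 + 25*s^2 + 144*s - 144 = (s - 4)*(s^4 + 3*s^3 - 13*s^2 - 27*s + 36) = (s - 4)*(s + 4)*(s^3 - s^2 - 9*s + 9) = (s - 4)*(s - 1)*(s + 4)*(s^2 - 9) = (s - 4)*(s - 1)*(s + 3)*(s + 4)*(s - 3)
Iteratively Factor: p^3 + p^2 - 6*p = (p + 3)*(p^2 - 2*p) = (p - 2)*(p + 3)*(p)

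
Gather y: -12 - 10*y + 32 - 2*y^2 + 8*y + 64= -2*y^2 - 2*y + 84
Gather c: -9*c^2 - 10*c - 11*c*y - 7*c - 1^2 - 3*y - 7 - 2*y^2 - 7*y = -9*c^2 + c*(-11*y - 17) - 2*y^2 - 10*y - 8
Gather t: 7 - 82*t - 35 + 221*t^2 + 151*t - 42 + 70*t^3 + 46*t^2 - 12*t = 70*t^3 + 267*t^2 + 57*t - 70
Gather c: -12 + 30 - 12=6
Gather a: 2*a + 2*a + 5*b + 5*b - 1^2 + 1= 4*a + 10*b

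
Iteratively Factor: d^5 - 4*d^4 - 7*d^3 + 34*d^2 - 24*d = (d - 2)*(d^4 - 2*d^3 - 11*d^2 + 12*d) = (d - 4)*(d - 2)*(d^3 + 2*d^2 - 3*d) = (d - 4)*(d - 2)*(d + 3)*(d^2 - d) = (d - 4)*(d - 2)*(d - 1)*(d + 3)*(d)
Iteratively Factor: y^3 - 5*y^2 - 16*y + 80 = (y + 4)*(y^2 - 9*y + 20) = (y - 5)*(y + 4)*(y - 4)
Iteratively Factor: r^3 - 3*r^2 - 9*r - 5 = (r + 1)*(r^2 - 4*r - 5) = (r + 1)^2*(r - 5)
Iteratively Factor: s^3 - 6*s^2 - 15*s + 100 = (s + 4)*(s^2 - 10*s + 25) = (s - 5)*(s + 4)*(s - 5)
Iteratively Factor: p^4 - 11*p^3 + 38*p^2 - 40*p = (p)*(p^3 - 11*p^2 + 38*p - 40) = p*(p - 5)*(p^2 - 6*p + 8) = p*(p - 5)*(p - 2)*(p - 4)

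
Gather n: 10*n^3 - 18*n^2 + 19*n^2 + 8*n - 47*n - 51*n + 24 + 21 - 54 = 10*n^3 + n^2 - 90*n - 9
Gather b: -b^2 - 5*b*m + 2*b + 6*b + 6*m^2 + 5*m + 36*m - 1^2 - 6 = -b^2 + b*(8 - 5*m) + 6*m^2 + 41*m - 7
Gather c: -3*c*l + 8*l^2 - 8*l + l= -3*c*l + 8*l^2 - 7*l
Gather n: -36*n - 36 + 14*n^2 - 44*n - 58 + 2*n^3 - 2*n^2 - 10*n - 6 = 2*n^3 + 12*n^2 - 90*n - 100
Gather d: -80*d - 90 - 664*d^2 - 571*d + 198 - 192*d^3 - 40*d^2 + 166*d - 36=-192*d^3 - 704*d^2 - 485*d + 72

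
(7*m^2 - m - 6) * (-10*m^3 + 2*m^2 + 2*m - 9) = -70*m^5 + 24*m^4 + 72*m^3 - 77*m^2 - 3*m + 54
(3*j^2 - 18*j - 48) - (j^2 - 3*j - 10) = 2*j^2 - 15*j - 38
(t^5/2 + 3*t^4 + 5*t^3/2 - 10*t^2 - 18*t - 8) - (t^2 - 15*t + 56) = t^5/2 + 3*t^4 + 5*t^3/2 - 11*t^2 - 3*t - 64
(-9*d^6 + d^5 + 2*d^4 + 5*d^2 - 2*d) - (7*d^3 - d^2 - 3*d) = -9*d^6 + d^5 + 2*d^4 - 7*d^3 + 6*d^2 + d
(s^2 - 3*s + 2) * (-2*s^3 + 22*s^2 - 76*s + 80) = -2*s^5 + 28*s^4 - 146*s^3 + 352*s^2 - 392*s + 160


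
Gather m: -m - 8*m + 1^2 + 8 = 9 - 9*m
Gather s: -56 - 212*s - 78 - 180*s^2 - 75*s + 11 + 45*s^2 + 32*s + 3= -135*s^2 - 255*s - 120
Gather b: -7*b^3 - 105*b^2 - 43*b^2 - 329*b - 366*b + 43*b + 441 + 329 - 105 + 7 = -7*b^3 - 148*b^2 - 652*b + 672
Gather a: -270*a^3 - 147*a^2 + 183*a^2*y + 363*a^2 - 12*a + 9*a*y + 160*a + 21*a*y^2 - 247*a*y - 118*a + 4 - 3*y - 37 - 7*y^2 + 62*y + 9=-270*a^3 + a^2*(183*y + 216) + a*(21*y^2 - 238*y + 30) - 7*y^2 + 59*y - 24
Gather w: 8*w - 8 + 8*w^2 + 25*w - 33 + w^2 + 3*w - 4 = 9*w^2 + 36*w - 45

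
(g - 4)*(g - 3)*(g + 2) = g^3 - 5*g^2 - 2*g + 24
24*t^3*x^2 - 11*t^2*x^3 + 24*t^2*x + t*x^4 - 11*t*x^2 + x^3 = x*(-8*t + x)*(-3*t + x)*(t*x + 1)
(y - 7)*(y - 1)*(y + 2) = y^3 - 6*y^2 - 9*y + 14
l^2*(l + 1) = l^3 + l^2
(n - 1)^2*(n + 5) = n^3 + 3*n^2 - 9*n + 5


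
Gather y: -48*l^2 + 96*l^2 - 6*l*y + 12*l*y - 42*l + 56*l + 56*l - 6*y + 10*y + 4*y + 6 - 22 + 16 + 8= 48*l^2 + 70*l + y*(6*l + 8) + 8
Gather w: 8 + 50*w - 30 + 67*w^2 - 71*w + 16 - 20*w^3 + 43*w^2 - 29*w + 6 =-20*w^3 + 110*w^2 - 50*w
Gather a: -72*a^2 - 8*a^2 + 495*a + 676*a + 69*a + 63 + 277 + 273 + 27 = -80*a^2 + 1240*a + 640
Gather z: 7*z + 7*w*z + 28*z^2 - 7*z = 7*w*z + 28*z^2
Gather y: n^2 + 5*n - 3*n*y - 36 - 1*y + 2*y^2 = n^2 + 5*n + 2*y^2 + y*(-3*n - 1) - 36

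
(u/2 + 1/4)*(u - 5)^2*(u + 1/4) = u^4/2 - 37*u^3/8 + 141*u^2/16 + 35*u/4 + 25/16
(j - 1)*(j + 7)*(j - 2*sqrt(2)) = j^3 - 2*sqrt(2)*j^2 + 6*j^2 - 12*sqrt(2)*j - 7*j + 14*sqrt(2)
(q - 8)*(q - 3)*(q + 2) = q^3 - 9*q^2 + 2*q + 48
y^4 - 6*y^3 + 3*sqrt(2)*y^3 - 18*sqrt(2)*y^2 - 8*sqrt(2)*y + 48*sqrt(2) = (y - 6)*(y - sqrt(2))*(y + 2*sqrt(2))^2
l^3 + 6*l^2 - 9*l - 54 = (l - 3)*(l + 3)*(l + 6)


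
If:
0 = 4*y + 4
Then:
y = -1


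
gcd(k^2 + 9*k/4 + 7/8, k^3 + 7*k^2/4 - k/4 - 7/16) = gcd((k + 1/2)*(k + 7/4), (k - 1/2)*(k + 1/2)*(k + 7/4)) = k^2 + 9*k/4 + 7/8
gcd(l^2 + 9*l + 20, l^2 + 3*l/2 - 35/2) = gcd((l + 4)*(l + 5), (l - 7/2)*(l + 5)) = l + 5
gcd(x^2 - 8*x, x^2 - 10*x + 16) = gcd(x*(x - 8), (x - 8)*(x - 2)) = x - 8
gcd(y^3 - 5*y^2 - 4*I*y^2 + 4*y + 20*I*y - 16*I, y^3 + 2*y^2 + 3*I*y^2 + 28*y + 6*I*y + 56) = y - 4*I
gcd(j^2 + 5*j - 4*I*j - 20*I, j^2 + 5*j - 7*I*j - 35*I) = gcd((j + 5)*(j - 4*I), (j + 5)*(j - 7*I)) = j + 5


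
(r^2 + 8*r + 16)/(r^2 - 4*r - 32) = (r + 4)/(r - 8)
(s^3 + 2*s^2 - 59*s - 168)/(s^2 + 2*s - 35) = (s^2 - 5*s - 24)/(s - 5)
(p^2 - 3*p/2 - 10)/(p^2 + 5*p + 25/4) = 2*(p - 4)/(2*p + 5)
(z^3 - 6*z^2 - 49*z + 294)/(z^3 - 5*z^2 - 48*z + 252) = (z - 7)/(z - 6)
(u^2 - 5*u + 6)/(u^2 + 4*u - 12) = (u - 3)/(u + 6)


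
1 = 1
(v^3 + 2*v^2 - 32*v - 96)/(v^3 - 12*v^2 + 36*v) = (v^2 + 8*v + 16)/(v*(v - 6))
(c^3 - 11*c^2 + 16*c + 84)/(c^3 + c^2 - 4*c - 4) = (c^2 - 13*c + 42)/(c^2 - c - 2)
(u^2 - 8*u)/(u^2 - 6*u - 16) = u/(u + 2)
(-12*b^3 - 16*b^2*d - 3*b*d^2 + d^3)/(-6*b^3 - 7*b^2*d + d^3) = (6*b - d)/(3*b - d)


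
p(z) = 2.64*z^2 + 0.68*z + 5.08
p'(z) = 5.28*z + 0.68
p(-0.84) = 6.37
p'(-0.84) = -3.76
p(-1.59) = 10.67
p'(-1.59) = -7.72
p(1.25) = 10.06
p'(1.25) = 7.28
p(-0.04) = 5.06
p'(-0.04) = 0.47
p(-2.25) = 16.92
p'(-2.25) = -11.20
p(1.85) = 15.37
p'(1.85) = 10.45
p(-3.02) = 27.10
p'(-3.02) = -15.27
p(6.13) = 108.45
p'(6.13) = 33.05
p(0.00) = 5.08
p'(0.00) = 0.68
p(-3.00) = 26.80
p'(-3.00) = -15.16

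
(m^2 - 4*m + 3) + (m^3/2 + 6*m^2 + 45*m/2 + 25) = m^3/2 + 7*m^2 + 37*m/2 + 28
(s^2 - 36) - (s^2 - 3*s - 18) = 3*s - 18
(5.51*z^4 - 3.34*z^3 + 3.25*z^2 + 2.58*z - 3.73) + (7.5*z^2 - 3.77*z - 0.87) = 5.51*z^4 - 3.34*z^3 + 10.75*z^2 - 1.19*z - 4.6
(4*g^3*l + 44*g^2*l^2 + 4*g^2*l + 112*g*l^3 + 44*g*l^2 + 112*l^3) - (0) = 4*g^3*l + 44*g^2*l^2 + 4*g^2*l + 112*g*l^3 + 44*g*l^2 + 112*l^3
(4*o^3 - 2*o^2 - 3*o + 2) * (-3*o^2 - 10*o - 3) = -12*o^5 - 34*o^4 + 17*o^3 + 30*o^2 - 11*o - 6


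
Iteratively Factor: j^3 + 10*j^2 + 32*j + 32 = (j + 4)*(j^2 + 6*j + 8) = (j + 4)^2*(j + 2)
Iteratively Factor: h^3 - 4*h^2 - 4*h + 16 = (h - 4)*(h^2 - 4) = (h - 4)*(h - 2)*(h + 2)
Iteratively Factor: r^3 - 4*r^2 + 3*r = (r - 1)*(r^2 - 3*r) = r*(r - 1)*(r - 3)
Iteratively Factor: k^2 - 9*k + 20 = (k - 5)*(k - 4)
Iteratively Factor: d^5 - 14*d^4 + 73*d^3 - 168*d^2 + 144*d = (d - 4)*(d^4 - 10*d^3 + 33*d^2 - 36*d) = (d - 4)^2*(d^3 - 6*d^2 + 9*d) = (d - 4)^2*(d - 3)*(d^2 - 3*d) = d*(d - 4)^2*(d - 3)*(d - 3)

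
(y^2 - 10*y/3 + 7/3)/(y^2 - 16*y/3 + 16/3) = (3*y^2 - 10*y + 7)/(3*y^2 - 16*y + 16)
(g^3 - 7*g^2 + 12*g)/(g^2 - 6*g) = (g^2 - 7*g + 12)/(g - 6)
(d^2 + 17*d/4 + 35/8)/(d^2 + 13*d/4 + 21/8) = (2*d + 5)/(2*d + 3)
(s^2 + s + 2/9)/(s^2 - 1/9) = (3*s + 2)/(3*s - 1)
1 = 1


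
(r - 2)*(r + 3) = r^2 + r - 6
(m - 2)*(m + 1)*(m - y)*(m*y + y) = m^4*y - m^3*y^2 - 3*m^2*y + 3*m*y^2 - 2*m*y + 2*y^2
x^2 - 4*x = x*(x - 4)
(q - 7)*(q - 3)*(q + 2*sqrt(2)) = q^3 - 10*q^2 + 2*sqrt(2)*q^2 - 20*sqrt(2)*q + 21*q + 42*sqrt(2)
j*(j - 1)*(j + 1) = j^3 - j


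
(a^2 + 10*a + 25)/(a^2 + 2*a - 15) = (a + 5)/(a - 3)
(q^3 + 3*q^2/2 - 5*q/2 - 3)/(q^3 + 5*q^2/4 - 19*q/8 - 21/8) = 4*(q + 2)/(4*q + 7)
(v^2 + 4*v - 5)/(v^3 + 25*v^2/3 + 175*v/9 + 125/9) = 9*(v - 1)/(9*v^2 + 30*v + 25)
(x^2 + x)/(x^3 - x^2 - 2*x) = 1/(x - 2)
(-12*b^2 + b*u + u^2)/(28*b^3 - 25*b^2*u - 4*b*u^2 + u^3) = (-3*b + u)/(7*b^2 - 8*b*u + u^2)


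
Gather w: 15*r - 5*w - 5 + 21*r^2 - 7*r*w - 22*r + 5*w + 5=21*r^2 - 7*r*w - 7*r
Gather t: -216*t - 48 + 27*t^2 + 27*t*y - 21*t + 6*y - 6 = 27*t^2 + t*(27*y - 237) + 6*y - 54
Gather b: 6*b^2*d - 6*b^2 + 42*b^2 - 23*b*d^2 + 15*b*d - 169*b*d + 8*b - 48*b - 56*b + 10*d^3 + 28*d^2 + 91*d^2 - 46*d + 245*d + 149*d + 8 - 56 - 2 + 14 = b^2*(6*d + 36) + b*(-23*d^2 - 154*d - 96) + 10*d^3 + 119*d^2 + 348*d - 36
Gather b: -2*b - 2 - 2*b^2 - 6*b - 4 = -2*b^2 - 8*b - 6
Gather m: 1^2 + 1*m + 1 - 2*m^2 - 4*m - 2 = -2*m^2 - 3*m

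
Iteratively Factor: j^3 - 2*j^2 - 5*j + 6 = (j - 3)*(j^2 + j - 2) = (j - 3)*(j + 2)*(j - 1)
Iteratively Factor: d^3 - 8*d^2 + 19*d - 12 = (d - 1)*(d^2 - 7*d + 12) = (d - 3)*(d - 1)*(d - 4)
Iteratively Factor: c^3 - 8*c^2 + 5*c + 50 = (c - 5)*(c^2 - 3*c - 10) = (c - 5)^2*(c + 2)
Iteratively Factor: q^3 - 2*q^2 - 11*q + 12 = (q - 4)*(q^2 + 2*q - 3) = (q - 4)*(q + 3)*(q - 1)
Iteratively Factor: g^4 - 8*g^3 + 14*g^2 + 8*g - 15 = (g + 1)*(g^3 - 9*g^2 + 23*g - 15) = (g - 3)*(g + 1)*(g^2 - 6*g + 5) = (g - 3)*(g - 1)*(g + 1)*(g - 5)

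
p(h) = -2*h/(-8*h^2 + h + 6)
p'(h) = -2*h*(16*h - 1)/(-8*h^2 + h + 6)^2 - 2/(-8*h^2 + h + 6) = 2*(8*h^2 - h*(16*h - 1) - h - 6)/(-8*h^2 + h + 6)^2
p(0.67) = -0.44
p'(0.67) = -2.02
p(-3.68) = -0.07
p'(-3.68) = -0.02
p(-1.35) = -0.27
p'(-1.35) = -0.42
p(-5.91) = -0.04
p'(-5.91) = -0.01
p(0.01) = -0.00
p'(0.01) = -0.33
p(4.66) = 0.06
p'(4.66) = -0.01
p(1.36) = 0.37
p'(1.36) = -0.75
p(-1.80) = -0.17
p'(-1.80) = -0.14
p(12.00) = 0.02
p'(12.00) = 0.00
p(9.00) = 0.03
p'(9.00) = 0.00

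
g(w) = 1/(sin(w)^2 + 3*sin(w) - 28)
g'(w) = (-2*sin(w)*cos(w) - 3*cos(w))/(sin(w)^2 + 3*sin(w) - 28)^2 = -(2*sin(w) + 3)*cos(w)/(sin(w)^2 + 3*sin(w) - 28)^2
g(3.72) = -0.03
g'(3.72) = 0.00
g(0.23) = -0.04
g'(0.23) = -0.00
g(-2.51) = -0.03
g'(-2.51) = 0.00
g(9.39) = -0.04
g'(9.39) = 0.00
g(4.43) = -0.03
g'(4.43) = 0.00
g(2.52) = -0.04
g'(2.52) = 0.01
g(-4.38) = -0.04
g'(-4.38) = 0.00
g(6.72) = -0.04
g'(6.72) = -0.00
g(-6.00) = -0.04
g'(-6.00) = 0.00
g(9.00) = -0.04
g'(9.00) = 0.00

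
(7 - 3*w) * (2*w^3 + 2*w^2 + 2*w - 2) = -6*w^4 + 8*w^3 + 8*w^2 + 20*w - 14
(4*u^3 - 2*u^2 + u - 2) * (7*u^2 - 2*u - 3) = 28*u^5 - 22*u^4 - u^3 - 10*u^2 + u + 6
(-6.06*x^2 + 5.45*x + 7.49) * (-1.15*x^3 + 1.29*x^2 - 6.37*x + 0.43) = 6.969*x^5 - 14.0849*x^4 + 37.0192*x^3 - 27.6602*x^2 - 45.3678*x + 3.2207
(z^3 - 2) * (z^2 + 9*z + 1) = z^5 + 9*z^4 + z^3 - 2*z^2 - 18*z - 2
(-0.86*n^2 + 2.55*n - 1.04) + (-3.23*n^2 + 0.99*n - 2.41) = -4.09*n^2 + 3.54*n - 3.45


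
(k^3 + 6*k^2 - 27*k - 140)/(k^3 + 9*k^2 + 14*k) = (k^2 - k - 20)/(k*(k + 2))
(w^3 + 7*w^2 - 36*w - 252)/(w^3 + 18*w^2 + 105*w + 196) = (w^2 - 36)/(w^2 + 11*w + 28)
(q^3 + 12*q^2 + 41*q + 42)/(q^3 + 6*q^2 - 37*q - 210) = (q^2 + 5*q + 6)/(q^2 - q - 30)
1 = 1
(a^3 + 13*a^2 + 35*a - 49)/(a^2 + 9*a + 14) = (a^2 + 6*a - 7)/(a + 2)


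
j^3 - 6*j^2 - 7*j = j*(j - 7)*(j + 1)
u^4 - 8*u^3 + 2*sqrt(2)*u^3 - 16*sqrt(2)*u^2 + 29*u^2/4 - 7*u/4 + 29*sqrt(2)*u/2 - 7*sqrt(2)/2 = (u - 7)*(u - 1/2)^2*(u + 2*sqrt(2))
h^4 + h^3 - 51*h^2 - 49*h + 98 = (h - 7)*(h - 1)*(h + 2)*(h + 7)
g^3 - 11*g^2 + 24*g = g*(g - 8)*(g - 3)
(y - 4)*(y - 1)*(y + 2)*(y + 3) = y^4 - 15*y^2 - 10*y + 24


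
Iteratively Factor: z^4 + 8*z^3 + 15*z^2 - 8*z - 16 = (z - 1)*(z^3 + 9*z^2 + 24*z + 16) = (z - 1)*(z + 4)*(z^2 + 5*z + 4) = (z - 1)*(z + 1)*(z + 4)*(z + 4)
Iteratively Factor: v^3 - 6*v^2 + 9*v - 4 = (v - 4)*(v^2 - 2*v + 1) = (v - 4)*(v - 1)*(v - 1)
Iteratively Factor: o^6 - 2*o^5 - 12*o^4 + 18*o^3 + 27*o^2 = (o)*(o^5 - 2*o^4 - 12*o^3 + 18*o^2 + 27*o) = o*(o + 1)*(o^4 - 3*o^3 - 9*o^2 + 27*o) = o*(o - 3)*(o + 1)*(o^3 - 9*o) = o*(o - 3)^2*(o + 1)*(o^2 + 3*o) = o*(o - 3)^2*(o + 1)*(o + 3)*(o)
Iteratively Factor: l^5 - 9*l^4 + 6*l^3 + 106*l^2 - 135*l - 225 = (l + 3)*(l^4 - 12*l^3 + 42*l^2 - 20*l - 75) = (l + 1)*(l + 3)*(l^3 - 13*l^2 + 55*l - 75) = (l - 5)*(l + 1)*(l + 3)*(l^2 - 8*l + 15) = (l - 5)^2*(l + 1)*(l + 3)*(l - 3)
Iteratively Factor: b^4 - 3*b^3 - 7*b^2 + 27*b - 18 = (b - 1)*(b^3 - 2*b^2 - 9*b + 18) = (b - 1)*(b + 3)*(b^2 - 5*b + 6) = (b - 3)*(b - 1)*(b + 3)*(b - 2)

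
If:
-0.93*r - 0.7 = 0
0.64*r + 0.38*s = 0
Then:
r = -0.75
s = 1.27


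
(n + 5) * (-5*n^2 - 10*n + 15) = -5*n^3 - 35*n^2 - 35*n + 75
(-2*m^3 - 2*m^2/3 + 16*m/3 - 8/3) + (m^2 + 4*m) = -2*m^3 + m^2/3 + 28*m/3 - 8/3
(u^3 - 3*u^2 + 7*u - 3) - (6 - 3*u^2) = u^3 + 7*u - 9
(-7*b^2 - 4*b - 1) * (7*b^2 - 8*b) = -49*b^4 + 28*b^3 + 25*b^2 + 8*b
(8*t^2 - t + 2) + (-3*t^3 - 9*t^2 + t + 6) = -3*t^3 - t^2 + 8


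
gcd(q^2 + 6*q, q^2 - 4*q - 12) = 1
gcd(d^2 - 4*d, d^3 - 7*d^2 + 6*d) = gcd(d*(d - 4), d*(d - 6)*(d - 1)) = d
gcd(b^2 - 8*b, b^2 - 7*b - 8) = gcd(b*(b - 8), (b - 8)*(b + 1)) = b - 8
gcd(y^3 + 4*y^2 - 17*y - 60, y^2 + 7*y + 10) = y + 5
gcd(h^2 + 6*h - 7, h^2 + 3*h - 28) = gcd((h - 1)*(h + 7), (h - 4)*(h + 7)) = h + 7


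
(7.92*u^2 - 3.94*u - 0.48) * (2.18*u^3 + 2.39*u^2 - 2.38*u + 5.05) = 17.2656*u^5 + 10.3396*u^4 - 29.3126*u^3 + 48.226*u^2 - 18.7546*u - 2.424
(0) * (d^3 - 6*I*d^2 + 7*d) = 0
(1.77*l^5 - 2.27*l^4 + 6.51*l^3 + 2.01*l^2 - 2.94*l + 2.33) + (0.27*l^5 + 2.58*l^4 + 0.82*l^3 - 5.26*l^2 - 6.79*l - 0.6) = 2.04*l^5 + 0.31*l^4 + 7.33*l^3 - 3.25*l^2 - 9.73*l + 1.73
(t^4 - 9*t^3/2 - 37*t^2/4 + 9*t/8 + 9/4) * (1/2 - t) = -t^5 + 5*t^4 + 7*t^3 - 23*t^2/4 - 27*t/16 + 9/8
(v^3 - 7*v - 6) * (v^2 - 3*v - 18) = v^5 - 3*v^4 - 25*v^3 + 15*v^2 + 144*v + 108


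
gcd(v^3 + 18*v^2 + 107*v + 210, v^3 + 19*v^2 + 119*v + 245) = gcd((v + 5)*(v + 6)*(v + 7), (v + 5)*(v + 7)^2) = v^2 + 12*v + 35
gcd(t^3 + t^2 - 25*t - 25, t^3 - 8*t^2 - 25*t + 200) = t^2 - 25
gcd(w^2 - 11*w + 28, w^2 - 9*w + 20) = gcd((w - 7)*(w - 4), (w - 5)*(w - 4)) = w - 4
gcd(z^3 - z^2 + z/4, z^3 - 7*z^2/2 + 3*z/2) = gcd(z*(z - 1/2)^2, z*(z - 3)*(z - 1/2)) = z^2 - z/2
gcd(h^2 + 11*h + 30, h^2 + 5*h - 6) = h + 6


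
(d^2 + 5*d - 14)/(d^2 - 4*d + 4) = (d + 7)/(d - 2)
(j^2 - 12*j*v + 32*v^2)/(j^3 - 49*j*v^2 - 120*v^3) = (j - 4*v)/(j^2 + 8*j*v + 15*v^2)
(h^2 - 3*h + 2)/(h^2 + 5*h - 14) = (h - 1)/(h + 7)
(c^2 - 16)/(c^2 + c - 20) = (c + 4)/(c + 5)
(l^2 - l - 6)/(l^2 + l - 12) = (l + 2)/(l + 4)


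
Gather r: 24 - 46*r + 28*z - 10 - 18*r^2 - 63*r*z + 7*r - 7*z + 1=-18*r^2 + r*(-63*z - 39) + 21*z + 15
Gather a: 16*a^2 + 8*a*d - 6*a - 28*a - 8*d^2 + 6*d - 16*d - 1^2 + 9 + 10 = 16*a^2 + a*(8*d - 34) - 8*d^2 - 10*d + 18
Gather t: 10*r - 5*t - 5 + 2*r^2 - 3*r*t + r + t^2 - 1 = 2*r^2 + 11*r + t^2 + t*(-3*r - 5) - 6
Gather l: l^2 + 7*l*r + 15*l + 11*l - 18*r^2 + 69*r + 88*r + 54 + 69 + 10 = l^2 + l*(7*r + 26) - 18*r^2 + 157*r + 133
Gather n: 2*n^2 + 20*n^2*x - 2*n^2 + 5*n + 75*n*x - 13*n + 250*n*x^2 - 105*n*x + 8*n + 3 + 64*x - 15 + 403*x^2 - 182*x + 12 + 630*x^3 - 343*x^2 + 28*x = 20*n^2*x + n*(250*x^2 - 30*x) + 630*x^3 + 60*x^2 - 90*x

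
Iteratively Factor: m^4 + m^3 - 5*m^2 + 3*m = (m + 3)*(m^3 - 2*m^2 + m) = m*(m + 3)*(m^2 - 2*m + 1) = m*(m - 1)*(m + 3)*(m - 1)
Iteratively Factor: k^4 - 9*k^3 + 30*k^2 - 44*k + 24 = (k - 2)*(k^3 - 7*k^2 + 16*k - 12) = (k - 2)^2*(k^2 - 5*k + 6) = (k - 3)*(k - 2)^2*(k - 2)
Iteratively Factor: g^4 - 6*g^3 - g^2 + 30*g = (g - 3)*(g^3 - 3*g^2 - 10*g) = (g - 3)*(g + 2)*(g^2 - 5*g) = g*(g - 3)*(g + 2)*(g - 5)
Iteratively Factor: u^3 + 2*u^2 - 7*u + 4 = (u + 4)*(u^2 - 2*u + 1) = (u - 1)*(u + 4)*(u - 1)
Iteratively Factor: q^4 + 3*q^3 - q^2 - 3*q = (q)*(q^3 + 3*q^2 - q - 3) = q*(q + 3)*(q^2 - 1) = q*(q + 1)*(q + 3)*(q - 1)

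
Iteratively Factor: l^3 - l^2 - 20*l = (l)*(l^2 - l - 20) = l*(l - 5)*(l + 4)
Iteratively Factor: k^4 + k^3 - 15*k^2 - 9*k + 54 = (k + 3)*(k^3 - 2*k^2 - 9*k + 18) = (k + 3)^2*(k^2 - 5*k + 6) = (k - 2)*(k + 3)^2*(k - 3)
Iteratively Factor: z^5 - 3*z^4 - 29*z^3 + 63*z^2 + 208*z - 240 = (z - 1)*(z^4 - 2*z^3 - 31*z^2 + 32*z + 240) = (z - 1)*(z + 3)*(z^3 - 5*z^2 - 16*z + 80) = (z - 5)*(z - 1)*(z + 3)*(z^2 - 16) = (z - 5)*(z - 4)*(z - 1)*(z + 3)*(z + 4)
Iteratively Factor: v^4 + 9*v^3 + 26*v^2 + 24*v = (v + 2)*(v^3 + 7*v^2 + 12*v) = v*(v + 2)*(v^2 + 7*v + 12) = v*(v + 2)*(v + 4)*(v + 3)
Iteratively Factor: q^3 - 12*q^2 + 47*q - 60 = (q - 5)*(q^2 - 7*q + 12) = (q - 5)*(q - 3)*(q - 4)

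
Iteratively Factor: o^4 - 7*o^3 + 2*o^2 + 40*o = (o)*(o^3 - 7*o^2 + 2*o + 40) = o*(o - 5)*(o^2 - 2*o - 8) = o*(o - 5)*(o - 4)*(o + 2)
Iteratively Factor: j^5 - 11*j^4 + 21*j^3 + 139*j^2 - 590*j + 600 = (j - 2)*(j^4 - 9*j^3 + 3*j^2 + 145*j - 300) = (j - 5)*(j - 2)*(j^3 - 4*j^2 - 17*j + 60) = (j - 5)^2*(j - 2)*(j^2 + j - 12) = (j - 5)^2*(j - 3)*(j - 2)*(j + 4)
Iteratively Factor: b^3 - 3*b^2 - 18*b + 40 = (b - 2)*(b^2 - b - 20) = (b - 2)*(b + 4)*(b - 5)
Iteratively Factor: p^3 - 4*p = (p + 2)*(p^2 - 2*p) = (p - 2)*(p + 2)*(p)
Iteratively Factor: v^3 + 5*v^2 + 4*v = (v + 1)*(v^2 + 4*v) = (v + 1)*(v + 4)*(v)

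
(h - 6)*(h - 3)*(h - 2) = h^3 - 11*h^2 + 36*h - 36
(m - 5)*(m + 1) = m^2 - 4*m - 5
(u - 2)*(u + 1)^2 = u^3 - 3*u - 2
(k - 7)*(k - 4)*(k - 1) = k^3 - 12*k^2 + 39*k - 28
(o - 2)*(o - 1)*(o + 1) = o^3 - 2*o^2 - o + 2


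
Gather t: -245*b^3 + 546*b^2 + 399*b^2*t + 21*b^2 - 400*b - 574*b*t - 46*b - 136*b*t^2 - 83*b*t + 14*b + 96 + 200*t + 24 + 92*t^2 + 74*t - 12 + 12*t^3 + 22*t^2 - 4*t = -245*b^3 + 567*b^2 - 432*b + 12*t^3 + t^2*(114 - 136*b) + t*(399*b^2 - 657*b + 270) + 108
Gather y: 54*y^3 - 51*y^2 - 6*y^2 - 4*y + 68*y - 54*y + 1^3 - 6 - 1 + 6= 54*y^3 - 57*y^2 + 10*y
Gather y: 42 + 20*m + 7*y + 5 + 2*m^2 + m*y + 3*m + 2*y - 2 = 2*m^2 + 23*m + y*(m + 9) + 45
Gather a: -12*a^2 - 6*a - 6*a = -12*a^2 - 12*a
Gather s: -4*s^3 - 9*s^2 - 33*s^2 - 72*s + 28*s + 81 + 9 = -4*s^3 - 42*s^2 - 44*s + 90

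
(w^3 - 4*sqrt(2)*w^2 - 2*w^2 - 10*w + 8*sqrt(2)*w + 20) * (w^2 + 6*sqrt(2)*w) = w^5 - 2*w^4 + 2*sqrt(2)*w^4 - 58*w^3 - 4*sqrt(2)*w^3 - 60*sqrt(2)*w^2 + 116*w^2 + 120*sqrt(2)*w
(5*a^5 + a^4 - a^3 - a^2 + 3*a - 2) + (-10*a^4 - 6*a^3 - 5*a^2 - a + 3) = 5*a^5 - 9*a^4 - 7*a^3 - 6*a^2 + 2*a + 1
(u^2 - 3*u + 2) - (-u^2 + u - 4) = 2*u^2 - 4*u + 6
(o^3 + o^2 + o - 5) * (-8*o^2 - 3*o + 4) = -8*o^5 - 11*o^4 - 7*o^3 + 41*o^2 + 19*o - 20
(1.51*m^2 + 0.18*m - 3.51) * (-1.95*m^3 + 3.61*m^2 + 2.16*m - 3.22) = -2.9445*m^5 + 5.1001*m^4 + 10.7559*m^3 - 17.1445*m^2 - 8.1612*m + 11.3022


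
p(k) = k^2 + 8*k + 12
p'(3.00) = 14.00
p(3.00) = 45.00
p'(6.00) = 20.00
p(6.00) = 96.00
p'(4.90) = 17.80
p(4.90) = 75.21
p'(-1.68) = 4.64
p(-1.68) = 1.38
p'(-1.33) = 5.34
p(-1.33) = 3.13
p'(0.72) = 9.44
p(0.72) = 18.28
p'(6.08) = 20.16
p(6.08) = 97.61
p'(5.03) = 18.06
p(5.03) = 77.54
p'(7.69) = 23.38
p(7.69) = 132.66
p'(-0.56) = 6.88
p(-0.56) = 7.83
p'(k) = 2*k + 8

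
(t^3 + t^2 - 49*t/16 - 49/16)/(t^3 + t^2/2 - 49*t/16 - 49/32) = 2*(t + 1)/(2*t + 1)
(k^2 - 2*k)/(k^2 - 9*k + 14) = k/(k - 7)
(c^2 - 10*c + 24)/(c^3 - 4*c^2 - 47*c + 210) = (c - 4)/(c^2 + 2*c - 35)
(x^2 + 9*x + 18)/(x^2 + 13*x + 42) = (x + 3)/(x + 7)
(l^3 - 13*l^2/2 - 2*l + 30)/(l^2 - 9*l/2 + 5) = (l^2 - 4*l - 12)/(l - 2)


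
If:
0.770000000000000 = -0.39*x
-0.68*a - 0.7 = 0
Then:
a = -1.03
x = -1.97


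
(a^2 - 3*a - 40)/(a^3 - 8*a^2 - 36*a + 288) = (a + 5)/(a^2 - 36)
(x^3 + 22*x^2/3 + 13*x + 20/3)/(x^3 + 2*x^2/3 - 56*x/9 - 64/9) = 3*(x^2 + 6*x + 5)/(3*x^2 - 2*x - 16)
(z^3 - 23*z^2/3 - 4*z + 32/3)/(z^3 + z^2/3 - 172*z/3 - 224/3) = (z - 1)/(z + 7)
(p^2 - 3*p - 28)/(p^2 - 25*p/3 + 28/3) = 3*(p + 4)/(3*p - 4)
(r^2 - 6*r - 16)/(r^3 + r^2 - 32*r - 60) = (r - 8)/(r^2 - r - 30)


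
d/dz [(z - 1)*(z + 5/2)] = 2*z + 3/2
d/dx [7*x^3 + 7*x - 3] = 21*x^2 + 7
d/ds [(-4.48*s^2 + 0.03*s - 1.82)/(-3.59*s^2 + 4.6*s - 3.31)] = (-20.5003*s^2 + 16.59*s + 8.2727)/(12.8881*s^4 - 33.028*s^3 + 44.9258*s^2 - 30.452*s + 10.9561)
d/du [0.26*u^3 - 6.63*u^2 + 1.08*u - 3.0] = 0.78*u^2 - 13.26*u + 1.08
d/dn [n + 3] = 1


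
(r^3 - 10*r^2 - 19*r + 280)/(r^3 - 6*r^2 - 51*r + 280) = (r^2 - 2*r - 35)/(r^2 + 2*r - 35)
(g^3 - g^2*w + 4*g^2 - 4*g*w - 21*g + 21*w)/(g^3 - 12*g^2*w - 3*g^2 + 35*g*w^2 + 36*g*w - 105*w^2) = (g^2 - g*w + 7*g - 7*w)/(g^2 - 12*g*w + 35*w^2)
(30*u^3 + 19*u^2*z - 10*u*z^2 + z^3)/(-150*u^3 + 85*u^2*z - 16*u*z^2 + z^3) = (u + z)/(-5*u + z)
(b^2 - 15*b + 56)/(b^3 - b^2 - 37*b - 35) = (b - 8)/(b^2 + 6*b + 5)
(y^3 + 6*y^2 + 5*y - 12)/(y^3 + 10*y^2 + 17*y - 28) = (y + 3)/(y + 7)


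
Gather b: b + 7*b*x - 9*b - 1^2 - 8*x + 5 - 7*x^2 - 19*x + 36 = b*(7*x - 8) - 7*x^2 - 27*x + 40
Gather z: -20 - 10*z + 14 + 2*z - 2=-8*z - 8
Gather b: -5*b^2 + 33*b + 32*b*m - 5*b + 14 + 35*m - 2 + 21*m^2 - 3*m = -5*b^2 + b*(32*m + 28) + 21*m^2 + 32*m + 12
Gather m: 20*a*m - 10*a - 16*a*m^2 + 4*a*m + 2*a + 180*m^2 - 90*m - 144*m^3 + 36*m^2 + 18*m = -8*a - 144*m^3 + m^2*(216 - 16*a) + m*(24*a - 72)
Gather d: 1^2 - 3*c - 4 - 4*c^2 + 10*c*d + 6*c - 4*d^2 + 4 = -4*c^2 + 10*c*d + 3*c - 4*d^2 + 1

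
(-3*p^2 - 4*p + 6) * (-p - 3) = 3*p^3 + 13*p^2 + 6*p - 18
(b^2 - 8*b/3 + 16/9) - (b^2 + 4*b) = 16/9 - 20*b/3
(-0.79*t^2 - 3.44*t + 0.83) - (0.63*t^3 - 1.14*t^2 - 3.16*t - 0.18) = -0.63*t^3 + 0.35*t^2 - 0.28*t + 1.01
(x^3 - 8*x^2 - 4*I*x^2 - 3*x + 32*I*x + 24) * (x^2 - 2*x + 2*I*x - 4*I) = x^5 - 10*x^4 - 2*I*x^4 + 21*x^3 + 20*I*x^3 - 50*x^2 - 38*I*x^2 + 80*x + 60*I*x - 96*I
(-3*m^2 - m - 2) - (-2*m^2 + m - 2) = -m^2 - 2*m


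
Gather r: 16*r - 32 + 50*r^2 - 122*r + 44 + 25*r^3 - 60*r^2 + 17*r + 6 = 25*r^3 - 10*r^2 - 89*r + 18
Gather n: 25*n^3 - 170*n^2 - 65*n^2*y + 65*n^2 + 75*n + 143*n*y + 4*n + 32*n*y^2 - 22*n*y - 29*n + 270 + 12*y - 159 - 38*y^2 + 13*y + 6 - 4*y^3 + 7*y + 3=25*n^3 + n^2*(-65*y - 105) + n*(32*y^2 + 121*y + 50) - 4*y^3 - 38*y^2 + 32*y + 120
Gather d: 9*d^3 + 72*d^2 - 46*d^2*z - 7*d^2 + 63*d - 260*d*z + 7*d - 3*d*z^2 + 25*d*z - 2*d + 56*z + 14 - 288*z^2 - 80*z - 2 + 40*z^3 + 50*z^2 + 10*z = 9*d^3 + d^2*(65 - 46*z) + d*(-3*z^2 - 235*z + 68) + 40*z^3 - 238*z^2 - 14*z + 12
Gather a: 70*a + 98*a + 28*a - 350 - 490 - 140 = 196*a - 980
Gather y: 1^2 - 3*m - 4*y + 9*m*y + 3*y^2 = -3*m + 3*y^2 + y*(9*m - 4) + 1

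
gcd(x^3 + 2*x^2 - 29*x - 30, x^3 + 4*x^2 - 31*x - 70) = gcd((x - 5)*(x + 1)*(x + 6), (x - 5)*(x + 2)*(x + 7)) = x - 5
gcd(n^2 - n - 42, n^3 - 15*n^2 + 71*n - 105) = n - 7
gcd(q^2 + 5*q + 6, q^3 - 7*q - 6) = q + 2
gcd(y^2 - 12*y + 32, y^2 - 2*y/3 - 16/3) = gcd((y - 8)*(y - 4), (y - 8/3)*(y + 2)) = 1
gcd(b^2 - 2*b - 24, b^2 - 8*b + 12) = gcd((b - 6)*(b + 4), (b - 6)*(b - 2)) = b - 6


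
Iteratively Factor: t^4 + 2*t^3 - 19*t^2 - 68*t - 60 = (t - 5)*(t^3 + 7*t^2 + 16*t + 12) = (t - 5)*(t + 2)*(t^2 + 5*t + 6) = (t - 5)*(t + 2)*(t + 3)*(t + 2)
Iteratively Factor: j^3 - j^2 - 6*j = (j)*(j^2 - j - 6) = j*(j + 2)*(j - 3)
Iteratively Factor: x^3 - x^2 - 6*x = (x + 2)*(x^2 - 3*x) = x*(x + 2)*(x - 3)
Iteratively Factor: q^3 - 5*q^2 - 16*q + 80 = (q - 4)*(q^2 - q - 20) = (q - 5)*(q - 4)*(q + 4)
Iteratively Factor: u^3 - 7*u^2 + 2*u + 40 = (u - 5)*(u^2 - 2*u - 8) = (u - 5)*(u + 2)*(u - 4)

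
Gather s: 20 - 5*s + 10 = 30 - 5*s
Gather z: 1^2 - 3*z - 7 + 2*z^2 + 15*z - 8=2*z^2 + 12*z - 14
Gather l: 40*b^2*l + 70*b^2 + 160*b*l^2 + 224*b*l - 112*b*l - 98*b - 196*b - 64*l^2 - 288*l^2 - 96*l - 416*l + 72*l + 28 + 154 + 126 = 70*b^2 - 294*b + l^2*(160*b - 352) + l*(40*b^2 + 112*b - 440) + 308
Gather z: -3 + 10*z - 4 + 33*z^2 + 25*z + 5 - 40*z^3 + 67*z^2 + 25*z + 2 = -40*z^3 + 100*z^2 + 60*z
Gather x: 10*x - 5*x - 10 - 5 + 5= 5*x - 10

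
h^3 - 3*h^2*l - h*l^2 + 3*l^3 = (h - 3*l)*(h - l)*(h + l)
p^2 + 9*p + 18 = (p + 3)*(p + 6)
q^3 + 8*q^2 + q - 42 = (q - 2)*(q + 3)*(q + 7)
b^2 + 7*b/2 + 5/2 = (b + 1)*(b + 5/2)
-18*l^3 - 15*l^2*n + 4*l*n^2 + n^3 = (-3*l + n)*(l + n)*(6*l + n)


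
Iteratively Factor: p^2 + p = (p)*(p + 1)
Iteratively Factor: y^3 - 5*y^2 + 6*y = (y - 2)*(y^2 - 3*y) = y*(y - 2)*(y - 3)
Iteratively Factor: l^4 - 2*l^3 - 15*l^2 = (l + 3)*(l^3 - 5*l^2) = l*(l + 3)*(l^2 - 5*l) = l*(l - 5)*(l + 3)*(l)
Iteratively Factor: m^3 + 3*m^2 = (m)*(m^2 + 3*m) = m^2*(m + 3)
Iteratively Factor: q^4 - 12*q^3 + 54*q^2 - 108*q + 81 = (q - 3)*(q^3 - 9*q^2 + 27*q - 27) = (q - 3)^2*(q^2 - 6*q + 9) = (q - 3)^3*(q - 3)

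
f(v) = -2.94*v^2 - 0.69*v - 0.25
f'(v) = -5.88*v - 0.69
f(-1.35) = -4.68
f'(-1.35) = 7.25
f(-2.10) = -11.77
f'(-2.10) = 11.66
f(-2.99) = -24.47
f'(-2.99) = 16.89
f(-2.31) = -14.34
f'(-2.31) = 12.89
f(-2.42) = -15.80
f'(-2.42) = 13.54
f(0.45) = -1.16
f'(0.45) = -3.34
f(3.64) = -41.72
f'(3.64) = -22.09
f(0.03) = -0.27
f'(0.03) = -0.87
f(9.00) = -244.60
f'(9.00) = -53.61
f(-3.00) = -24.64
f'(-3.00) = 16.95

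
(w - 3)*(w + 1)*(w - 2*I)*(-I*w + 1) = -I*w^4 - w^3 + 2*I*w^3 + 2*w^2 + I*w^2 + 3*w + 4*I*w + 6*I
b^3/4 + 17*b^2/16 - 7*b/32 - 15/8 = (b/4 + 1)*(b - 5/4)*(b + 3/2)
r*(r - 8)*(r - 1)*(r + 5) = r^4 - 4*r^3 - 37*r^2 + 40*r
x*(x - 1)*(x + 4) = x^3 + 3*x^2 - 4*x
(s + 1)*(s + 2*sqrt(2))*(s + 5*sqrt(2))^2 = s^4 + s^3 + 12*sqrt(2)*s^3 + 12*sqrt(2)*s^2 + 90*s^2 + 90*s + 100*sqrt(2)*s + 100*sqrt(2)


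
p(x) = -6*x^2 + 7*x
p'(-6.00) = 79.00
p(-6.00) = -258.00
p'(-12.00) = 151.00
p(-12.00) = -948.00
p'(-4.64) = 62.68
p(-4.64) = -161.66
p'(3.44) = -34.28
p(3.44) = -46.92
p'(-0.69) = 15.28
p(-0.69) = -7.69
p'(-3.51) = 49.12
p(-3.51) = -98.49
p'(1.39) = -9.68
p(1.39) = -1.86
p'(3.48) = -34.76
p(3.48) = -48.30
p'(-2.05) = 31.60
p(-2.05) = -39.56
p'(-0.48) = 12.76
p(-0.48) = -4.74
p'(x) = 7 - 12*x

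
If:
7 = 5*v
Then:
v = 7/5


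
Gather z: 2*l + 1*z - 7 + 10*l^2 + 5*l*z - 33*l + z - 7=10*l^2 - 31*l + z*(5*l + 2) - 14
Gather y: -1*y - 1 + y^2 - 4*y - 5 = y^2 - 5*y - 6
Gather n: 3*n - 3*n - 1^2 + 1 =0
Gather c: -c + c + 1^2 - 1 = 0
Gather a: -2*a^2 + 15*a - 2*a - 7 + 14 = -2*a^2 + 13*a + 7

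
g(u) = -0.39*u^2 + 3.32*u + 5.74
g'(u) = 3.32 - 0.78*u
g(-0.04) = 5.61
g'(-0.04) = 3.35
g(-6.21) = -29.92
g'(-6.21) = 8.16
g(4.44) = 12.79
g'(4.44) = -0.14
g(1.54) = 9.93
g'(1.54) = 2.12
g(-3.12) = -8.41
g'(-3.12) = 5.75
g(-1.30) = 0.76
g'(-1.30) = 4.33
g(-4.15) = -14.75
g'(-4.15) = 6.56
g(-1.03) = 1.91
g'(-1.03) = 4.12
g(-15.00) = -131.81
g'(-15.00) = 15.02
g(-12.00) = -90.26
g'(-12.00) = 12.68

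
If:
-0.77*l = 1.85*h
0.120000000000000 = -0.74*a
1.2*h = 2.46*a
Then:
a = -0.16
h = -0.33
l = 0.80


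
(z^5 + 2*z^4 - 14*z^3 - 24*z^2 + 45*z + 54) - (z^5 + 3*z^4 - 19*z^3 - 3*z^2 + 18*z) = -z^4 + 5*z^3 - 21*z^2 + 27*z + 54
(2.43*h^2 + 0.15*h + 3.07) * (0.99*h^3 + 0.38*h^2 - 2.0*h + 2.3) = 2.4057*h^5 + 1.0719*h^4 - 1.7637*h^3 + 6.4556*h^2 - 5.795*h + 7.061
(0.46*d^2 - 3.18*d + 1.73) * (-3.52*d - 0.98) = -1.6192*d^3 + 10.7428*d^2 - 2.9732*d - 1.6954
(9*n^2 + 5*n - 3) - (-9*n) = 9*n^2 + 14*n - 3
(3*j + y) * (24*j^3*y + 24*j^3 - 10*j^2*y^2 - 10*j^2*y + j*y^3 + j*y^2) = 72*j^4*y + 72*j^4 - 6*j^3*y^2 - 6*j^3*y - 7*j^2*y^3 - 7*j^2*y^2 + j*y^4 + j*y^3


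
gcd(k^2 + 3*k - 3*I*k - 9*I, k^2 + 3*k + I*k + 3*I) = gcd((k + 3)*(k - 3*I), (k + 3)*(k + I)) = k + 3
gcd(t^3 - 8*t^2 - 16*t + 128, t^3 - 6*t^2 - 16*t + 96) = t^2 - 16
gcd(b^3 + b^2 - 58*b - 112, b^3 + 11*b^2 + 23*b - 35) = b + 7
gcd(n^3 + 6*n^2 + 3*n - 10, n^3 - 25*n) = n + 5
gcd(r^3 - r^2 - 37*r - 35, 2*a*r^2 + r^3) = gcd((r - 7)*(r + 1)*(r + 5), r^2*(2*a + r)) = 1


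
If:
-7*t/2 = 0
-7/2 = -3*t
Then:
No Solution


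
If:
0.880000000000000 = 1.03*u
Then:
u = 0.85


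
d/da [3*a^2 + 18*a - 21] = 6*a + 18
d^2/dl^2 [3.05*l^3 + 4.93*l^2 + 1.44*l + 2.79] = 18.3*l + 9.86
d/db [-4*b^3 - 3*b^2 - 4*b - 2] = -12*b^2 - 6*b - 4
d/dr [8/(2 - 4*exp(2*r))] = 16*exp(2*r)/(2*exp(2*r) - 1)^2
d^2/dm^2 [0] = 0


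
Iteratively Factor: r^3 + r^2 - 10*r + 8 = (r - 1)*(r^2 + 2*r - 8) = (r - 2)*(r - 1)*(r + 4)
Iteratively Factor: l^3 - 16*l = (l + 4)*(l^2 - 4*l) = (l - 4)*(l + 4)*(l)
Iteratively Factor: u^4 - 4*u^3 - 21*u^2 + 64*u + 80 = (u + 4)*(u^3 - 8*u^2 + 11*u + 20) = (u + 1)*(u + 4)*(u^2 - 9*u + 20) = (u - 5)*(u + 1)*(u + 4)*(u - 4)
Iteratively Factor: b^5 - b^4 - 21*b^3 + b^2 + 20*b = (b - 1)*(b^4 - 21*b^2 - 20*b) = (b - 1)*(b + 1)*(b^3 - b^2 - 20*b) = (b - 5)*(b - 1)*(b + 1)*(b^2 + 4*b) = (b - 5)*(b - 1)*(b + 1)*(b + 4)*(b)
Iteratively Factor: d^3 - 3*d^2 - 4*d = (d)*(d^2 - 3*d - 4) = d*(d + 1)*(d - 4)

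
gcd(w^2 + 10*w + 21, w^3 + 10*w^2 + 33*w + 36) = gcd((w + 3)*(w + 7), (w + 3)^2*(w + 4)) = w + 3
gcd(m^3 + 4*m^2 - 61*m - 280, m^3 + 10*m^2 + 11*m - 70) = m^2 + 12*m + 35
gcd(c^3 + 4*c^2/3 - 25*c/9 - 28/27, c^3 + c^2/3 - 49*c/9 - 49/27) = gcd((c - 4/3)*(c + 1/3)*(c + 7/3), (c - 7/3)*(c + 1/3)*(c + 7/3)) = c^2 + 8*c/3 + 7/9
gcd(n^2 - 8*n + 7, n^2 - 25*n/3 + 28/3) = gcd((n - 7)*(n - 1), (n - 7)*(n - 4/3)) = n - 7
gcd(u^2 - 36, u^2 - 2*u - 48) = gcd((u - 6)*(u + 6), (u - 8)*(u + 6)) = u + 6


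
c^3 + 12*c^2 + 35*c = c*(c + 5)*(c + 7)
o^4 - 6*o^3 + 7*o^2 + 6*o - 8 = (o - 4)*(o - 2)*(o - 1)*(o + 1)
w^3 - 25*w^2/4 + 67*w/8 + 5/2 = (w - 4)*(w - 5/2)*(w + 1/4)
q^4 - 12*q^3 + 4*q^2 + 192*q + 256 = (q - 8)^2*(q + 2)^2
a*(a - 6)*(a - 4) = a^3 - 10*a^2 + 24*a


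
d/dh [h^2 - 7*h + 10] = 2*h - 7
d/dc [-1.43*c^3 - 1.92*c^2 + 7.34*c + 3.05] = -4.29*c^2 - 3.84*c + 7.34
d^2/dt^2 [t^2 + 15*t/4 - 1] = 2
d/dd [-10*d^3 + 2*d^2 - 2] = 2*d*(2 - 15*d)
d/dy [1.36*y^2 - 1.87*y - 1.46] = 2.72*y - 1.87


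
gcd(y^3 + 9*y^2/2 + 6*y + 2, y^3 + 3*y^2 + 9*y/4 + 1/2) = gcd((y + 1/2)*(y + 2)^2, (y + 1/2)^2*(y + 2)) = y^2 + 5*y/2 + 1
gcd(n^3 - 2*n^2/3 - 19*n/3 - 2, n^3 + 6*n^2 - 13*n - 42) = n^2 - n - 6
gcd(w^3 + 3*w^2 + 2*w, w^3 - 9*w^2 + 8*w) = w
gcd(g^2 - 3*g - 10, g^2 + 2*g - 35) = g - 5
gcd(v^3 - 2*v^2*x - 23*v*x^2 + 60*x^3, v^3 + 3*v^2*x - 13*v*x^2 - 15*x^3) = -v^2 - 2*v*x + 15*x^2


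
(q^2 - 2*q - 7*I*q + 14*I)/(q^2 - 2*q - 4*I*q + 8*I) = (q - 7*I)/(q - 4*I)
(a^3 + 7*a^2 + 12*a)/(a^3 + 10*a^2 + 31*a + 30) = a*(a + 4)/(a^2 + 7*a + 10)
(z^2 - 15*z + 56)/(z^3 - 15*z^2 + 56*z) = 1/z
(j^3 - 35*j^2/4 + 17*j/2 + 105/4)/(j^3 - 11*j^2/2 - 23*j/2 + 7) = (4*j^2 - 7*j - 15)/(2*(2*j^2 + 3*j - 2))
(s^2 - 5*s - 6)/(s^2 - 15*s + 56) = (s^2 - 5*s - 6)/(s^2 - 15*s + 56)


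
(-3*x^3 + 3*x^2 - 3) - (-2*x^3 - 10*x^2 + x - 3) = -x^3 + 13*x^2 - x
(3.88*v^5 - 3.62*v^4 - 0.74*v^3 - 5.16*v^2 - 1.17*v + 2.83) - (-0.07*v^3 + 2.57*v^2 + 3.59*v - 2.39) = 3.88*v^5 - 3.62*v^4 - 0.67*v^3 - 7.73*v^2 - 4.76*v + 5.22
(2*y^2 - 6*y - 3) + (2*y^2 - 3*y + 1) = 4*y^2 - 9*y - 2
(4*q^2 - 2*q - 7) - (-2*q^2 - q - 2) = 6*q^2 - q - 5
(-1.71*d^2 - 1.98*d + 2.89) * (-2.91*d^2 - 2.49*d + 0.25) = 4.9761*d^4 + 10.0197*d^3 - 3.9072*d^2 - 7.6911*d + 0.7225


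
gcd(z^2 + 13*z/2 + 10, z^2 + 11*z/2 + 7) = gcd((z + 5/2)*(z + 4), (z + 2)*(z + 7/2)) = 1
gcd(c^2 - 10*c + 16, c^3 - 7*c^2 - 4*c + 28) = c - 2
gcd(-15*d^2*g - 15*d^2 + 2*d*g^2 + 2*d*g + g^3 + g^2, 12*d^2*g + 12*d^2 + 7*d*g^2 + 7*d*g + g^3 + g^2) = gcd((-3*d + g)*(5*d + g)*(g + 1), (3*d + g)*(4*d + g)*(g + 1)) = g + 1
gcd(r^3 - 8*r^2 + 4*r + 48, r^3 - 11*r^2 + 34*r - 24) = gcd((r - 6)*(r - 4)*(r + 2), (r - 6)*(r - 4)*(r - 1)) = r^2 - 10*r + 24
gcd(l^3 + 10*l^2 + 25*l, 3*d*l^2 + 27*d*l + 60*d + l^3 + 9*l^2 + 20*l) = l + 5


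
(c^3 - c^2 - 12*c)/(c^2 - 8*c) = (c^2 - c - 12)/(c - 8)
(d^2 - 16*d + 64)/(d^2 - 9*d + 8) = (d - 8)/(d - 1)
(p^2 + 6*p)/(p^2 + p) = (p + 6)/(p + 1)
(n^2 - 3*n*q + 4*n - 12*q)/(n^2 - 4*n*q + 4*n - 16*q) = (-n + 3*q)/(-n + 4*q)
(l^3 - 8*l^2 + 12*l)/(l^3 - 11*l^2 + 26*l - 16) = l*(l - 6)/(l^2 - 9*l + 8)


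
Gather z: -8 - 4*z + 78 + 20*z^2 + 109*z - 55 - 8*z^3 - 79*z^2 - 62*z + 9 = -8*z^3 - 59*z^2 + 43*z + 24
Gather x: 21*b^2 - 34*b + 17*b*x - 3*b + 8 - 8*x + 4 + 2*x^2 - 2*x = 21*b^2 - 37*b + 2*x^2 + x*(17*b - 10) + 12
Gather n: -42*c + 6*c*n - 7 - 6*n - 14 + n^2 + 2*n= -42*c + n^2 + n*(6*c - 4) - 21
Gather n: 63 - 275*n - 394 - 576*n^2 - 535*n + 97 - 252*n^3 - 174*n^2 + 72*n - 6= -252*n^3 - 750*n^2 - 738*n - 240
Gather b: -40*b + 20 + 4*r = -40*b + 4*r + 20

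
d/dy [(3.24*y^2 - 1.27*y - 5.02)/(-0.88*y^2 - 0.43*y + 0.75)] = (-2.5108*y^2 - 3.9752*y - 3.1111)/(0.7744*y^4 + 0.7568*y^3 - 1.1351*y^2 - 0.645*y + 0.5625)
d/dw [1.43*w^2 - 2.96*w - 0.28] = 2.86*w - 2.96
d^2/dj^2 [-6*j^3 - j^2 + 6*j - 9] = -36*j - 2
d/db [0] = 0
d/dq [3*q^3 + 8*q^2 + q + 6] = 9*q^2 + 16*q + 1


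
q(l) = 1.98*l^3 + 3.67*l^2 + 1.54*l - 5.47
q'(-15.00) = 1227.94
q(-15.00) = -5885.32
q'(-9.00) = 416.62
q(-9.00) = -1165.48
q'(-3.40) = 45.25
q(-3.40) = -46.10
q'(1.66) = 30.09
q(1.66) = 16.26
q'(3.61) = 105.45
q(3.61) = 141.07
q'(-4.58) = 92.52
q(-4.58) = -125.76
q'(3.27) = 89.06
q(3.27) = 108.04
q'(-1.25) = 1.65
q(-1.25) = -5.53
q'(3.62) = 105.95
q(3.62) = 142.13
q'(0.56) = 7.51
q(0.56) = -3.11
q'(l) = 5.94*l^2 + 7.34*l + 1.54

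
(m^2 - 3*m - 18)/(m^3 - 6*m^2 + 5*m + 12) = (m^2 - 3*m - 18)/(m^3 - 6*m^2 + 5*m + 12)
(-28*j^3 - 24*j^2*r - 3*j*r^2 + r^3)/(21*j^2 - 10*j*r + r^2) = (4*j^2 + 4*j*r + r^2)/(-3*j + r)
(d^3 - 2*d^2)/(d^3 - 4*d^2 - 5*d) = d*(2 - d)/(-d^2 + 4*d + 5)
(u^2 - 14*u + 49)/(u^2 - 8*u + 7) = (u - 7)/(u - 1)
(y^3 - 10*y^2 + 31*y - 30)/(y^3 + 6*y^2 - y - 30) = (y^2 - 8*y + 15)/(y^2 + 8*y + 15)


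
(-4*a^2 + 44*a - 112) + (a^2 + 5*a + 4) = -3*a^2 + 49*a - 108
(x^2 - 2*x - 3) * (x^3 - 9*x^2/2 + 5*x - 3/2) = x^5 - 13*x^4/2 + 11*x^3 + 2*x^2 - 12*x + 9/2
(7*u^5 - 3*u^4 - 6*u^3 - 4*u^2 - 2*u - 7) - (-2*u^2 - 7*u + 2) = 7*u^5 - 3*u^4 - 6*u^3 - 2*u^2 + 5*u - 9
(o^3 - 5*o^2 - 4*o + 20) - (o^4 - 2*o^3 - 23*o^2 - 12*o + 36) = -o^4 + 3*o^3 + 18*o^2 + 8*o - 16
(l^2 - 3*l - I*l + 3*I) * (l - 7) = l^3 - 10*l^2 - I*l^2 + 21*l + 10*I*l - 21*I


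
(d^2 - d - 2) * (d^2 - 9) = d^4 - d^3 - 11*d^2 + 9*d + 18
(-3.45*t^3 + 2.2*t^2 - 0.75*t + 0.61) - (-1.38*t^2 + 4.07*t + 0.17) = -3.45*t^3 + 3.58*t^2 - 4.82*t + 0.44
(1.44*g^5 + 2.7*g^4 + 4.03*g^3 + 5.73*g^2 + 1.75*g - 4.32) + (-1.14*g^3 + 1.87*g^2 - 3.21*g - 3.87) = 1.44*g^5 + 2.7*g^4 + 2.89*g^3 + 7.6*g^2 - 1.46*g - 8.19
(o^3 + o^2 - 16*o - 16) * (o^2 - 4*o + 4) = o^5 - 3*o^4 - 16*o^3 + 52*o^2 - 64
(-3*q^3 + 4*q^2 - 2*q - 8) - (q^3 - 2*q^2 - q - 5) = -4*q^3 + 6*q^2 - q - 3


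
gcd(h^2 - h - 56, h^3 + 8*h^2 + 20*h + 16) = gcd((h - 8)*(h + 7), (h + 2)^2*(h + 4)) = 1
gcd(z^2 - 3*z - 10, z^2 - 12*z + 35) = z - 5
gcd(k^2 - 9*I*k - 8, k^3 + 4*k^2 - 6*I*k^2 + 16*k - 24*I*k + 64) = k - 8*I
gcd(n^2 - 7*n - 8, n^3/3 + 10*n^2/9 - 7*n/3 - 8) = 1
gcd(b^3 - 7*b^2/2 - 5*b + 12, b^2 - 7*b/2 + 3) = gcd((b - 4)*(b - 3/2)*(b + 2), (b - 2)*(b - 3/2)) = b - 3/2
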